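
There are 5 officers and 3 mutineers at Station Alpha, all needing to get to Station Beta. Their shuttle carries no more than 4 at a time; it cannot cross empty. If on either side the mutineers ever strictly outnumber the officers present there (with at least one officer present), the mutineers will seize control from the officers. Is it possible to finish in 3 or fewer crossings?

Counting alone: each trip to Station Beta takes at most 4 across and each return brings at least 1 back, so after t trips out (and t−1 returns) at most 4t − (t−1) of the 8 are across; that first reaches 8 at t = 3, so at least 5 crossings are needed.
Since 3 < 5, 3 crossings cannot be enough. (The shortest complete plan in fact takes 5:)
1. 2 mutineers → Station Beta.  (Station Alpha: 5O 1M; Station Beta: 0O 2M)
2. 1 mutineer ← Station Alpha.  (Station Alpha: 5O 2M; Station Beta: 0O 1M)
3. 3 officers and 1 mutineer → Station Beta.  (Station Alpha: 2O 1M; Station Beta: 3O 2M)
4. 1 mutineer ← Station Alpha.  (Station Alpha: 2O 2M; Station Beta: 3O 1M)
5. 2 officers and 2 mutineers → Station Beta.  (Station Alpha: 0O 0M; Station Beta: 5O 3M)

No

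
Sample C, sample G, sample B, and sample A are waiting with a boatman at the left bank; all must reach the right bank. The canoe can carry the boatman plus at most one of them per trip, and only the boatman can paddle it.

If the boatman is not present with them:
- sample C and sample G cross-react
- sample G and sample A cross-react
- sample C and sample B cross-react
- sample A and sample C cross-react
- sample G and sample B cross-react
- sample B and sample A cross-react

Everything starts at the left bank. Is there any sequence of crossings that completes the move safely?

Whatever the first load, the items left behind include a forbidden pair without the boatman. No opening move is safe, so no plan exists.

No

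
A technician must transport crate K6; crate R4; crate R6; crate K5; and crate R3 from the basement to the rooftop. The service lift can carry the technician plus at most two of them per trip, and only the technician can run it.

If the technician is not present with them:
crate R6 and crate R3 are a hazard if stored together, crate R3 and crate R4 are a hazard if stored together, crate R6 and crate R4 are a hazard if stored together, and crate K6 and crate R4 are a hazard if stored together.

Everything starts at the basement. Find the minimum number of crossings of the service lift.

Counting alone: the technician can take at most 2 across per trip to the rooftop, so moving all 5 needs at least 3 loaded trips out, with a return between consecutive ones — at least 5 crossings.
The safety rule pushes this higher. Following every safe sequence of crossings, the most of the 5 that can be at the rooftop as the service lift arrives there on crossing 5 is 4 — never all 5.
So no plan with fewer than 7 crossings exists, and this one achieves 7:
1. Technician goes to the rooftop with crate R4 and crate R6.  [the basement: crate K5, crate K6, crate R3 | the rooftop: crate R4, crate R6]
2. Technician goes back to the basement with crate R4.  [the basement: crate K5, crate K6, crate R3, crate R4 | the rooftop: crate R6]
3. Technician goes to the rooftop with crate K6 and crate R4.  [the basement: crate K5, crate R3 | the rooftop: crate K6, crate R4, crate R6]
4. Technician goes back to the basement with crate R4.  [the basement: crate K5, crate R3, crate R4 | the rooftop: crate K6, crate R6]
5. Technician goes to the rooftop with crate K5 and crate R4.  [the basement: crate R3 | the rooftop: crate K5, crate K6, crate R4, crate R6]
6. Technician goes back to the basement with crate R4.  [the basement: crate R3, crate R4 | the rooftop: crate K5, crate K6, crate R6]
7. Technician goes to the rooftop with crate R3 and crate R4.  [the basement: — | the rooftop: crate K5, crate K6, crate R3, crate R4, crate R6]

7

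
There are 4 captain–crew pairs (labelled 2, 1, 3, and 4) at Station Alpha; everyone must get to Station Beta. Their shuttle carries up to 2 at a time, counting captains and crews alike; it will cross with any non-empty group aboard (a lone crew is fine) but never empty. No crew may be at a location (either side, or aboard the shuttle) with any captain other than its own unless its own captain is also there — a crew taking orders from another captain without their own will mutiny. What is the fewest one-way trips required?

Following every safe sequence of crossings from the start, the most of the 8 that can be at Station Beta as the shuttle arrives there on crossings 1, 3, 5 is 2, 3, 4 respectively; the best ever achieved is 4 of 8.
From crossing 7 on, no configuration arises that was not already reachable earlier: only 44 distinct safe configurations (who is on which side, and where the shuttle is) can ever be reached, none of them has everyone across, and every continuation just revisits them. So no valid plan exists.

impossible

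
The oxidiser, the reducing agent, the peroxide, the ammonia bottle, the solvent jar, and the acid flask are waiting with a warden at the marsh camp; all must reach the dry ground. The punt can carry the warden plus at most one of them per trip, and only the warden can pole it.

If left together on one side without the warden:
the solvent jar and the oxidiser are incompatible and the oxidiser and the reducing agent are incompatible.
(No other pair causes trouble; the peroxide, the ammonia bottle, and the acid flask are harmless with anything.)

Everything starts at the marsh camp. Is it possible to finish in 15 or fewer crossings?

Yes — this plan uses 13 crossings (≤ 15):
1. Warden goes to the dry ground with the oxidiser.
2. Warden goes back to the marsh camp alone.
3. Warden goes to the dry ground with the reducing agent.
4. Warden goes back to the marsh camp with the oxidiser.
5. Warden goes to the dry ground with the solvent jar.
6. Warden goes back to the marsh camp alone.
7. Warden goes to the dry ground with the peroxide.
8. Warden goes back to the marsh camp alone.
9. Warden goes to the dry ground with the ammonia bottle.
10. Warden goes back to the marsh camp alone.
11. Warden goes to the dry ground with the acid flask.
12. Warden goes back to the marsh camp alone.
13. Warden goes to the dry ground with the oxidiser.

Yes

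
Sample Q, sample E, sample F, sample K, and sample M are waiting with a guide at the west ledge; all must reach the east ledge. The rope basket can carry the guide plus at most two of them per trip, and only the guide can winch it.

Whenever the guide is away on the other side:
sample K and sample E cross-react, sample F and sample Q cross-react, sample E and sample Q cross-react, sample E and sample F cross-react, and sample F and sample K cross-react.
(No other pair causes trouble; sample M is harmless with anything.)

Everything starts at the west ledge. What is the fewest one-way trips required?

Counting alone: the guide can take at most 2 across per trip to the east ledge, so moving all 5 needs at least 3 loaded trips out, with a return between consecutive ones — at least 5 crossings.
The safety rule pushes this higher. Following every safe sequence of crossings, the most of the 5 that can be at the east ledge as the rope basket arrives there on crossing 5 is 4 — never all 5.
So no plan with fewer than 7 crossings exists, and this one achieves 7:
1. Guide goes to the east ledge with sample E and sample F.
2. Guide goes back to the west ledge with sample E.
3. Guide goes to the east ledge with sample K and sample Q.
4. Guide goes back to the west ledge with sample F.
5. Guide goes to the east ledge with sample E and sample M.
6. Guide goes back to the west ledge with sample E.
7. Guide goes to the east ledge with sample E and sample F.

7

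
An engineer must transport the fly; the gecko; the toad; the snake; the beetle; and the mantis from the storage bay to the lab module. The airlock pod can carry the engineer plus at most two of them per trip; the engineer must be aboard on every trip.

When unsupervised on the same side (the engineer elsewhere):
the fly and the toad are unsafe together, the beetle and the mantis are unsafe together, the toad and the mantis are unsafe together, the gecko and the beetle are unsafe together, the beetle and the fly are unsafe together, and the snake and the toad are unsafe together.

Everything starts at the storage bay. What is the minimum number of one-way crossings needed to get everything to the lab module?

7

Counting alone: the engineer can take at most 2 across per trip to the lab module, so moving all 6 needs at least 3 loaded trips out, with a return between consecutive ones — at least 5 crossings.
The safety rule pushes this higher. Following every safe sequence of crossings, the most of the 6 that can be at the lab module as the airlock pod arrives there on crossing 5 is 4 — never all 6.
So no plan with fewer than 7 crossings exists, and this one achieves 7:
1. Engineer goes to the lab module with the beetle and the toad.  [the storage bay: the fly, the gecko, the mantis, the snake | the lab module: the beetle, the toad]
2. Engineer goes back to the storage bay alone.  [the storage bay: the fly, the gecko, the mantis, the snake | the lab module: the beetle, the toad]
3. Engineer goes to the lab module with the fly and the gecko.  [the storage bay: the mantis, the snake | the lab module: the beetle, the fly, the gecko, the toad]
4. Engineer goes back to the storage bay with the beetle and the toad.  [the storage bay: the beetle, the mantis, the snake, the toad | the lab module: the fly, the gecko]
5. Engineer goes to the lab module with the mantis and the snake.  [the storage bay: the beetle, the toad | the lab module: the fly, the gecko, the mantis, the snake]
6. Engineer goes back to the storage bay alone.  [the storage bay: the beetle, the toad | the lab module: the fly, the gecko, the mantis, the snake]
7. Engineer goes to the lab module with the beetle and the toad.  [the storage bay: — | the lab module: the beetle, the fly, the gecko, the mantis, the snake, the toad]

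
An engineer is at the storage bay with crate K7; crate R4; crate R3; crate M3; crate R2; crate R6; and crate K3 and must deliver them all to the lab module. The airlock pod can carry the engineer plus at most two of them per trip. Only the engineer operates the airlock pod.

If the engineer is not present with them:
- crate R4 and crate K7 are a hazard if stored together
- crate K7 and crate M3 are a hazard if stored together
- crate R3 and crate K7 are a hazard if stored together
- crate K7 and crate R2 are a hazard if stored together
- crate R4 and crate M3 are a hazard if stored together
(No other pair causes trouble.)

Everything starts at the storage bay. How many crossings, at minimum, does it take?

Counting alone: the engineer can take at most 2 across per trip to the lab module, so moving all 7 needs at least 4 loaded trips out, with a return between consecutive ones — at least 7 crossings.
The safety rule pushes this higher. Following every safe sequence of crossings, the most of the 7 that can be at the lab module as the airlock pod arrives there on crossings 7, 9 is 5, 6 respectively — never all 7.
So no plan with fewer than 11 crossings exists, and this one achieves 11:
1. Engineer goes to the lab module with crate K7 and crate R4.  [the storage bay: crate K3, crate M3, crate R2, crate R3, crate R6 | the lab module: crate K7, crate R4]
2. Engineer goes back to the storage bay with crate K7.  [the storage bay: crate K3, crate K7, crate M3, crate R2, crate R3, crate R6 | the lab module: crate R4]
3. Engineer goes to the lab module with crate K7 and crate R3.  [the storage bay: crate K3, crate M3, crate R2, crate R6 | the lab module: crate K7, crate R3, crate R4]
4. Engineer goes back to the storage bay with crate K7.  [the storage bay: crate K3, crate K7, crate M3, crate R2, crate R6 | the lab module: crate R3, crate R4]
5. Engineer goes to the lab module with crate K7 and crate R2.  [the storage bay: crate K3, crate M3, crate R6 | the lab module: crate K7, crate R2, crate R3, crate R4]
6. Engineer goes back to the storage bay with crate K7.  [the storage bay: crate K3, crate K7, crate M3, crate R6 | the lab module: crate R2, crate R3, crate R4]
7. Engineer goes to the lab module with crate K7 and crate R6.  [the storage bay: crate K3, crate M3 | the lab module: crate K7, crate R2, crate R3, crate R4, crate R6]
8. Engineer goes back to the storage bay with crate K7.  [the storage bay: crate K3, crate K7, crate M3 | the lab module: crate R2, crate R3, crate R4, crate R6]
9. Engineer goes to the lab module with crate K3 and crate K7.  [the storage bay: crate M3 | the lab module: crate K3, crate K7, crate R2, crate R3, crate R4, crate R6]
10. Engineer goes back to the storage bay with crate K7.  [the storage bay: crate K7, crate M3 | the lab module: crate K3, crate R2, crate R3, crate R4, crate R6]
11. Engineer goes to the lab module with crate K7 and crate M3.  [the storage bay: — | the lab module: crate K3, crate K7, crate M3, crate R2, crate R3, crate R4, crate R6]

11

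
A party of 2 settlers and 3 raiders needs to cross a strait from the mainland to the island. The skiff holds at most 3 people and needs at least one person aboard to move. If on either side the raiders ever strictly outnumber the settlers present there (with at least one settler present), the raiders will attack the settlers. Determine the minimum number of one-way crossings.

The raiders already outnumber the settlers at the mainland before anyone moves, so the starting position itself is disallowed.

impossible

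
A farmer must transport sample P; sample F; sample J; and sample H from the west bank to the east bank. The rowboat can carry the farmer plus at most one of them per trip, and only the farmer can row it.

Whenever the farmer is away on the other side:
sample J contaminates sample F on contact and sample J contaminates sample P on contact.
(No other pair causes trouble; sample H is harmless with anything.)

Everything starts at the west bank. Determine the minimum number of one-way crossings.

9

Counting alone: the farmer can take at most 1 across per trip to the east bank, so moving all 4 needs at least 4 loaded trips out, with a return between consecutive ones — at least 7 crossings.
The safety rule pushes this higher. Following every safe sequence of crossings, the most of the 4 that can be at the east bank as the rowboat arrives there on crossing 7 is 3 — never all 4.
So no plan with fewer than 9 crossings exists, and this one achieves 9:
1. Farmer goes to the east bank with sample J.  [the west bank: sample F, sample H, sample P | the east bank: sample J]
2. Farmer goes back to the west bank alone.  [the west bank: sample F, sample H, sample P | the east bank: sample J]
3. Farmer goes to the east bank with sample P.  [the west bank: sample F, sample H | the east bank: sample J, sample P]
4. Farmer goes back to the west bank with sample J.  [the west bank: sample F, sample H, sample J | the east bank: sample P]
5. Farmer goes to the east bank with sample F.  [the west bank: sample H, sample J | the east bank: sample F, sample P]
6. Farmer goes back to the west bank alone.  [the west bank: sample H, sample J | the east bank: sample F, sample P]
7. Farmer goes to the east bank with sample H.  [the west bank: sample J | the east bank: sample F, sample H, sample P]
8. Farmer goes back to the west bank alone.  [the west bank: sample J | the east bank: sample F, sample H, sample P]
9. Farmer goes to the east bank with sample J.  [the west bank: — | the east bank: sample F, sample H, sample J, sample P]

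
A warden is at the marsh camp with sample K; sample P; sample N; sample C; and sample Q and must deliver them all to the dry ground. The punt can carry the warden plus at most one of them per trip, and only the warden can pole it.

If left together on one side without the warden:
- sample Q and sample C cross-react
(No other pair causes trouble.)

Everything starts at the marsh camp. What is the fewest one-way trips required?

9

Counting alone: the warden can take at most 1 across per trip to the dry ground, so moving all 5 needs at least 5 loaded trips out, with a return between consecutive ones — at least 9 crossings.
The plan below uses exactly 9 crossings, so it is optimal:
1. Warden goes to the dry ground with sample C.  [the marsh camp: sample K, sample N, sample P, sample Q | the dry ground: sample C]
2. Warden goes back to the marsh camp alone.  [the marsh camp: sample K, sample N, sample P, sample Q | the dry ground: sample C]
3. Warden goes to the dry ground with sample K.  [the marsh camp: sample N, sample P, sample Q | the dry ground: sample C, sample K]
4. Warden goes back to the marsh camp alone.  [the marsh camp: sample N, sample P, sample Q | the dry ground: sample C, sample K]
5. Warden goes to the dry ground with sample P.  [the marsh camp: sample N, sample Q | the dry ground: sample C, sample K, sample P]
6. Warden goes back to the marsh camp alone.  [the marsh camp: sample N, sample Q | the dry ground: sample C, sample K, sample P]
7. Warden goes to the dry ground with sample N.  [the marsh camp: sample Q | the dry ground: sample C, sample K, sample N, sample P]
8. Warden goes back to the marsh camp alone.  [the marsh camp: sample Q | the dry ground: sample C, sample K, sample N, sample P]
9. Warden goes to the dry ground with sample Q.  [the marsh camp: — | the dry ground: sample C, sample K, sample N, sample P, sample Q]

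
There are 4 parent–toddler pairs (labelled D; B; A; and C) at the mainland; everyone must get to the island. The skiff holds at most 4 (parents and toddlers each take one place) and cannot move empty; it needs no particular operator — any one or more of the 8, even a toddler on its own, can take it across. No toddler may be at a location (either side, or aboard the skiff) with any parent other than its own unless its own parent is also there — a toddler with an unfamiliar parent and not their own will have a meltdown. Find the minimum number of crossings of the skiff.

5

Counting alone: each trip to the island takes at most 4 across and each return brings at least 1 back, so after t trips out (and t−1 returns) at most 4t − (t−1) of the 8 are across; that first reaches 8 at t = 3, so at least 5 crossings are needed.
The plan below uses exactly 5 crossings, so it is optimal:
1. parent D and toddler D cross → the island.
2. parent D crosses ← the mainland.
3. parent A, parent B, parent C, and parent D cross → the island.
4. toddler D crosses ← the mainland.
5. toddler A, toddler B, toddler C, and toddler D cross → the island.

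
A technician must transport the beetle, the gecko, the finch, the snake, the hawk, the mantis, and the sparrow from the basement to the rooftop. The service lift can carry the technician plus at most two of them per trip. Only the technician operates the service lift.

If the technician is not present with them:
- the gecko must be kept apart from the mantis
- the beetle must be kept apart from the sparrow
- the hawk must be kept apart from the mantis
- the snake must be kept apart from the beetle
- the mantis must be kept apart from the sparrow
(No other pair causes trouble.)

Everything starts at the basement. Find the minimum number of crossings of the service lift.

9

Counting alone: the technician can take at most 2 across per trip to the rooftop, so moving all 7 needs at least 4 loaded trips out, with a return between consecutive ones — at least 7 crossings.
The safety rule pushes this higher. Following every safe sequence of crossings, the most of the 7 that can be at the rooftop as the service lift arrives there on crossing 7 is 6 — never all 7.
So no plan with fewer than 9 crossings exists, and this one achieves 9:
1. Technician goes to the rooftop with the beetle and the mantis.  [the basement: the finch, the gecko, the hawk, the snake, the sparrow | the rooftop: the beetle, the mantis]
2. Technician goes back to the basement alone.  [the basement: the finch, the gecko, the hawk, the snake, the sparrow | the rooftop: the beetle, the mantis]
3. Technician goes to the rooftop with the gecko.  [the basement: the finch, the hawk, the snake, the sparrow | the rooftop: the beetle, the gecko, the mantis]
4. Technician goes back to the basement with the mantis.  [the basement: the finch, the hawk, the mantis, the snake, the sparrow | the rooftop: the beetle, the gecko]
5. Technician goes to the rooftop with the hawk and the sparrow.  [the basement: the finch, the mantis, the snake | the rooftop: the beetle, the gecko, the hawk, the sparrow]
6. Technician goes back to the basement with the beetle.  [the basement: the beetle, the finch, the mantis, the snake | the rooftop: the gecko, the hawk, the sparrow]
7. Technician goes to the rooftop with the finch and the snake.  [the basement: the beetle, the mantis | the rooftop: the finch, the gecko, the hawk, the snake, the sparrow]
8. Technician goes back to the basement alone.  [the basement: the beetle, the mantis | the rooftop: the finch, the gecko, the hawk, the snake, the sparrow]
9. Technician goes to the rooftop with the beetle and the mantis.  [the basement: — | the rooftop: the beetle, the finch, the gecko, the hawk, the mantis, the snake, the sparrow]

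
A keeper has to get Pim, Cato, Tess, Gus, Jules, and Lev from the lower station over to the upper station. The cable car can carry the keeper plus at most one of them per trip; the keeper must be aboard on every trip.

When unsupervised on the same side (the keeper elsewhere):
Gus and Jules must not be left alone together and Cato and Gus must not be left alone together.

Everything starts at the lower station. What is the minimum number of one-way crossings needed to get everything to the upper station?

13

Counting alone: the keeper can take at most 1 across per trip to the upper station, so moving all 6 needs at least 6 loaded trips out, with a return between consecutive ones — at least 11 crossings.
The safety rule pushes this higher. Following every safe sequence of crossings, the most of the 6 that can be at the upper station as the cable car arrives there on crossing 11 is 5 — never all 6.
So no plan with fewer than 13 crossings exists, and this one achieves 13:
1. Keeper goes to the upper station with Gus.
2. Keeper goes back to the lower station alone.
3. Keeper goes to the upper station with Pim.
4. Keeper goes back to the lower station alone.
5. Keeper goes to the upper station with Cato.
6. Keeper goes back to the lower station with Gus.
7. Keeper goes to the upper station with Jules.
8. Keeper goes back to the lower station alone.
9. Keeper goes to the upper station with Tess.
10. Keeper goes back to the lower station alone.
11. Keeper goes to the upper station with Lev.
12. Keeper goes back to the lower station alone.
13. Keeper goes to the upper station with Gus.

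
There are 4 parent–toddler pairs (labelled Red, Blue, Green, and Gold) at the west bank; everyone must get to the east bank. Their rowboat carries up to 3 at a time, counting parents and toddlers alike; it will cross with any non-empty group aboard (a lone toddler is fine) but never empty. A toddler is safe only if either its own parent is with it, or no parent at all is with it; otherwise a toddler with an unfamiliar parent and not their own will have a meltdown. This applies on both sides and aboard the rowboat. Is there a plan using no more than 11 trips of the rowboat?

Yes — this plan uses 9 crossings (≤ 11):
1. parent Red and toddler Red cross → the east bank.
2. parent Red crosses ← the west bank.
3. parent Blue, parent Red, and toddler Blue cross → the east bank.
4. parent Red and toddler Red cross ← the west bank.
5. parent Gold, parent Green, and parent Red cross → the east bank.
6. toddler Blue crosses ← the west bank.
7. toddler Blue and toddler Red cross → the east bank.
8. toddler Red crosses ← the west bank.
9. toddler Gold, toddler Green, and toddler Red cross → the east bank.

Yes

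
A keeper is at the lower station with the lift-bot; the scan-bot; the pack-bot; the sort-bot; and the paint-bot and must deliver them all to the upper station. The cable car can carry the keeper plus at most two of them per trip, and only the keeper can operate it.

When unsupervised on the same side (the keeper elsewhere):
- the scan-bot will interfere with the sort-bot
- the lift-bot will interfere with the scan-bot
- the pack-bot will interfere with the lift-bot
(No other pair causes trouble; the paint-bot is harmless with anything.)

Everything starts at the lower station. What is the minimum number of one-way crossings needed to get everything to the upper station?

Counting alone: the keeper can take at most 2 across per trip to the upper station, so moving all 5 needs at least 3 loaded trips out, with a return between consecutive ones — at least 5 crossings.
The plan below uses exactly 5 crossings, so it is optimal:
1. Keeper goes to the upper station with the lift-bot and the scan-bot.
2. Keeper goes back to the lower station with the lift-bot.
3. Keeper goes to the upper station with the pack-bot and the paint-bot.
4. Keeper goes back to the lower station alone.
5. Keeper goes to the upper station with the lift-bot and the sort-bot.

5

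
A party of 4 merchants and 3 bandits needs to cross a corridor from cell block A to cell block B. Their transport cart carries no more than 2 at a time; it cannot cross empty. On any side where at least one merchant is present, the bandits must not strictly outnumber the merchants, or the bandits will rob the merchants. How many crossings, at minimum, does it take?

11

Counting alone: each trip to cell block B takes at most 2 across and each return brings at least 1 back, so after t trips out (and t−1 returns) at most 2t − (t−1) of the 7 are across; that first reaches 7 at t = 6, so at least 11 crossings are needed.
The plan below uses exactly 11 crossings, so it is optimal:
1. 2 bandits → cell block B.  (cell block A: 4M 1B; cell block B: 0M 2B)
2. 1 bandit ← cell block A.  (cell block A: 4M 2B; cell block B: 0M 1B)
3. 2 bandits → cell block B.  (cell block A: 4M 0B; cell block B: 0M 3B)
4. 1 bandit ← cell block A.  (cell block A: 4M 1B; cell block B: 0M 2B)
5. 2 merchants → cell block B.  (cell block A: 2M 1B; cell block B: 2M 2B)
6. 1 bandit ← cell block A.  (cell block A: 2M 2B; cell block B: 2M 1B)
7. 1 merchant and 1 bandit → cell block B.  (cell block A: 1M 1B; cell block B: 3M 2B)
8. 1 merchant ← cell block A.  (cell block A: 2M 1B; cell block B: 2M 2B)
9. 1 merchant and 1 bandit → cell block B.  (cell block A: 1M 0B; cell block B: 3M 3B)
10. 1 bandit ← cell block A.  (cell block A: 1M 1B; cell block B: 3M 2B)
11. 1 merchant and 1 bandit → cell block B.  (cell block A: 0M 0B; cell block B: 4M 3B)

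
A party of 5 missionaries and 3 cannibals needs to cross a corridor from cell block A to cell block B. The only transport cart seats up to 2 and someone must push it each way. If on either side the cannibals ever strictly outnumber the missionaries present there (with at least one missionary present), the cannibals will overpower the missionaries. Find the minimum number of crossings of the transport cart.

Counting alone: each trip to cell block B takes at most 2 across and each return brings at least 1 back, so after t trips out (and t−1 returns) at most 2t − (t−1) of the 8 are across; that first reaches 8 at t = 7, so at least 13 crossings are needed.
The plan below uses exactly 13 crossings, so it is optimal:
1. 2 cannibals → cell block B.  (cell block A: 5M 1C; cell block B: 0M 2C)
2. 1 cannibal ← cell block A.  (cell block A: 5M 2C; cell block B: 0M 1C)
3. 2 cannibals → cell block B.  (cell block A: 5M 0C; cell block B: 0M 3C)
4. 1 cannibal ← cell block A.  (cell block A: 5M 1C; cell block B: 0M 2C)
5. 2 missionaries → cell block B.  (cell block A: 3M 1C; cell block B: 2M 2C)
6. 1 cannibal ← cell block A.  (cell block A: 3M 2C; cell block B: 2M 1C)
7. 1 missionary and 1 cannibal → cell block B.  (cell block A: 2M 1C; cell block B: 3M 2C)
8. 1 cannibal ← cell block A.  (cell block A: 2M 2C; cell block B: 3M 1C)
9. 2 cannibals → cell block B.  (cell block A: 2M 0C; cell block B: 3M 3C)
10. 1 cannibal ← cell block A.  (cell block A: 2M 1C; cell block B: 3M 2C)
11. 1 missionary and 1 cannibal → cell block B.  (cell block A: 1M 0C; cell block B: 4M 3C)
12. 1 cannibal ← cell block A.  (cell block A: 1M 1C; cell block B: 4M 2C)
13. 1 missionary and 1 cannibal → cell block B.  (cell block A: 0M 0C; cell block B: 5M 3C)

13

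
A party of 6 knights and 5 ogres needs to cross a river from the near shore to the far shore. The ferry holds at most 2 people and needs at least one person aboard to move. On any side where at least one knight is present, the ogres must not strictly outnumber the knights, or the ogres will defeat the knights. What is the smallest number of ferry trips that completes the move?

Counting alone: each trip to the far shore takes at most 2 across and each return brings at least 1 back, so after t trips out (and t−1 returns) at most 2t − (t−1) of the 11 are across; that first reaches 11 at t = 10, so at least 19 crossings are needed.
The plan below uses exactly 19 crossings, so it is optimal:
1. 2 ogres → the far shore.  (the near shore: 6K 3O; the far shore: 0K 2O)
2. 1 ogre ← the near shore.  (the near shore: 6K 4O; the far shore: 0K 1O)
3. 2 ogres → the far shore.  (the near shore: 6K 2O; the far shore: 0K 3O)
4. 1 ogre ← the near shore.  (the near shore: 6K 3O; the far shore: 0K 2O)
5. 2 knights → the far shore.  (the near shore: 4K 3O; the far shore: 2K 2O)
6. 1 ogre ← the near shore.  (the near shore: 4K 4O; the far shore: 2K 1O)
7. 1 knight and 1 ogre → the far shore.  (the near shore: 3K 3O; the far shore: 3K 2O)
8. 1 knight ← the near shore.  (the near shore: 4K 3O; the far shore: 2K 2O)
9. 1 knight and 1 ogre → the far shore.  (the near shore: 3K 2O; the far shore: 3K 3O)
10. 1 ogre ← the near shore.  (the near shore: 3K 3O; the far shore: 3K 2O)
11. 1 knight and 1 ogre → the far shore.  (the near shore: 2K 2O; the far shore: 4K 3O)
12. 1 knight ← the near shore.  (the near shore: 3K 2O; the far shore: 3K 3O)
13. 1 knight and 1 ogre → the far shore.  (the near shore: 2K 1O; the far shore: 4K 4O)
14. 1 ogre ← the near shore.  (the near shore: 2K 2O; the far shore: 4K 3O)
15. 1 knight and 1 ogre → the far shore.  (the near shore: 1K 1O; the far shore: 5K 4O)
16. 1 knight ← the near shore.  (the near shore: 2K 1O; the far shore: 4K 4O)
17. 1 knight and 1 ogre → the far shore.  (the near shore: 1K 0O; the far shore: 5K 5O)
18. 1 ogre ← the near shore.  (the near shore: 1K 1O; the far shore: 5K 4O)
19. 1 knight and 1 ogre → the far shore.  (the near shore: 0K 0O; the far shore: 6K 5O)

19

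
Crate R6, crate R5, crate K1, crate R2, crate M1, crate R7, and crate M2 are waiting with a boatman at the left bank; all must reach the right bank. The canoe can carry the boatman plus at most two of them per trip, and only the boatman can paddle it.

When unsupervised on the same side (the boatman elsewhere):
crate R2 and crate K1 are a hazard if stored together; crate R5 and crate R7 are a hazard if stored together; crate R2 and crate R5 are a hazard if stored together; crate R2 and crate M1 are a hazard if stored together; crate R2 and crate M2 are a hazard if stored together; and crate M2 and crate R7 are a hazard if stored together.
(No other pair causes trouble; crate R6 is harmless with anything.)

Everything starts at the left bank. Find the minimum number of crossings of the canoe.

9

Counting alone: the boatman can take at most 2 across per trip to the right bank, so moving all 7 needs at least 4 loaded trips out, with a return between consecutive ones — at least 7 crossings.
The safety rule pushes this higher. Following every safe sequence of crossings, the most of the 7 that can be at the right bank as the canoe arrives there on crossing 7 is 6 — never all 7.
So no plan with fewer than 9 crossings exists, and this one achieves 9:
1. Boatman goes to the right bank with crate R2 and crate R7.  [the left bank: crate K1, crate M1, crate M2, crate R5, crate R6 | the right bank: crate R2, crate R7]
2. Boatman goes back to the left bank alone.  [the left bank: crate K1, crate M1, crate M2, crate R5, crate R6 | the right bank: crate R2, crate R7]
3. Boatman goes to the right bank with crate R6.  [the left bank: crate K1, crate M1, crate M2, crate R5 | the right bank: crate R2, crate R6, crate R7]
4. Boatman goes back to the left bank alone.  [the left bank: crate K1, crate M1, crate M2, crate R5 | the right bank: crate R2, crate R6, crate R7]
5. Boatman goes to the right bank with crate K1 and crate R5.  [the left bank: crate M1, crate M2 | the right bank: crate K1, crate R2, crate R5, crate R6, crate R7]
6. Boatman goes back to the left bank with crate R2 and crate R7.  [the left bank: crate M1, crate M2, crate R2, crate R7 | the right bank: crate K1, crate R5, crate R6]
7. Boatman goes to the right bank with crate M1 and crate M2.  [the left bank: crate R2, crate R7 | the right bank: crate K1, crate M1, crate M2, crate R5, crate R6]
8. Boatman goes back to the left bank alone.  [the left bank: crate R2, crate R7 | the right bank: crate K1, crate M1, crate M2, crate R5, crate R6]
9. Boatman goes to the right bank with crate R2 and crate R7.  [the left bank: — | the right bank: crate K1, crate M1, crate M2, crate R2, crate R5, crate R6, crate R7]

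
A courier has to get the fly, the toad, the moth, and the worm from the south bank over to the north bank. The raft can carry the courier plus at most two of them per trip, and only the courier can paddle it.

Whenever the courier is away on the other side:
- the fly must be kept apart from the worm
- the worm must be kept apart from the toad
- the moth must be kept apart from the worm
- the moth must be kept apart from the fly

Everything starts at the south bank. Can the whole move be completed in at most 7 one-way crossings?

Yes

Yes — this plan uses 5 crossings (≤ 7):
1. Courier goes to the north bank with the fly and the worm.
2. Courier goes back to the south bank with the fly.
3. Courier goes to the north bank with the fly and the toad.
4. Courier goes back to the south bank with the worm.
5. Courier goes to the north bank with the moth and the worm.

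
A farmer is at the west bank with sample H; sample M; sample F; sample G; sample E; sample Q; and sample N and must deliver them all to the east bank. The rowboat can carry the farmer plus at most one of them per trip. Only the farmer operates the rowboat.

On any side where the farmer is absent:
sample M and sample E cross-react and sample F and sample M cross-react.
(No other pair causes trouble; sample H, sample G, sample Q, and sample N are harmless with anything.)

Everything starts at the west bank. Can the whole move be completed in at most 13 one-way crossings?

No

Counting alone: the farmer can take at most 1 across per trip to the east bank, so moving all 7 needs at least 7 loaded trips out, with a return between consecutive ones — at least 13 crossings.
The safety rule pushes this higher. Following every safe sequence of crossings, the most of the 7 that can be at the east bank as the rowboat arrives there on crossing 13 is 6 — never all 7.
So the move cannot be finished within 13 crossings. (The shortest complete plan takes 15:)
1. Farmer goes to the east bank with sample M.  [the west bank: sample E, sample F, sample G, sample H, sample N, sample Q | the east bank: sample M]
2. Farmer goes back to the west bank alone.  [the west bank: sample E, sample F, sample G, sample H, sample N, sample Q | the east bank: sample M]
3. Farmer goes to the east bank with sample H.  [the west bank: sample E, sample F, sample G, sample N, sample Q | the east bank: sample H, sample M]
4. Farmer goes back to the west bank alone.  [the west bank: sample E, sample F, sample G, sample N, sample Q | the east bank: sample H, sample M]
5. Farmer goes to the east bank with sample F.  [the west bank: sample E, sample G, sample N, sample Q | the east bank: sample F, sample H, sample M]
6. Farmer goes back to the west bank with sample M.  [the west bank: sample E, sample G, sample M, sample N, sample Q | the east bank: sample F, sample H]
7. Farmer goes to the east bank with sample E.  [the west bank: sample G, sample M, sample N, sample Q | the east bank: sample E, sample F, sample H]
8. Farmer goes back to the west bank alone.  [the west bank: sample G, sample M, sample N, sample Q | the east bank: sample E, sample F, sample H]
9. Farmer goes to the east bank with sample G.  [the west bank: sample M, sample N, sample Q | the east bank: sample E, sample F, sample G, sample H]
10. Farmer goes back to the west bank alone.  [the west bank: sample M, sample N, sample Q | the east bank: sample E, sample F, sample G, sample H]
11. Farmer goes to the east bank with sample Q.  [the west bank: sample M, sample N | the east bank: sample E, sample F, sample G, sample H, sample Q]
12. Farmer goes back to the west bank alone.  [the west bank: sample M, sample N | the east bank: sample E, sample F, sample G, sample H, sample Q]
13. Farmer goes to the east bank with sample N.  [the west bank: sample M | the east bank: sample E, sample F, sample G, sample H, sample N, sample Q]
14. Farmer goes back to the west bank alone.  [the west bank: sample M | the east bank: sample E, sample F, sample G, sample H, sample N, sample Q]
15. Farmer goes to the east bank with sample M.  [the west bank: — | the east bank: sample E, sample F, sample G, sample H, sample M, sample N, sample Q]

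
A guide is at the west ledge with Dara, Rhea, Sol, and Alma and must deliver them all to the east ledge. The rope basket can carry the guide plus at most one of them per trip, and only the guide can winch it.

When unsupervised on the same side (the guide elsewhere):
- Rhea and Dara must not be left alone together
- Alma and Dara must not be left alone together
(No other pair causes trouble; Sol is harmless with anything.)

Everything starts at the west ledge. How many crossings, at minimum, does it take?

9

Counting alone: the guide can take at most 1 across per trip to the east ledge, so moving all 4 needs at least 4 loaded trips out, with a return between consecutive ones — at least 7 crossings.
The safety rule pushes this higher. Following every safe sequence of crossings, the most of the 4 that can be at the east ledge as the rope basket arrives there on crossing 7 is 3 — never all 4.
So no plan with fewer than 9 crossings exists, and this one achieves 9:
1. Guide goes to the east ledge with Dara.  [the west ledge: Alma, Rhea, Sol | the east ledge: Dara]
2. Guide goes back to the west ledge alone.  [the west ledge: Alma, Rhea, Sol | the east ledge: Dara]
3. Guide goes to the east ledge with Rhea.  [the west ledge: Alma, Sol | the east ledge: Dara, Rhea]
4. Guide goes back to the west ledge with Dara.  [the west ledge: Alma, Dara, Sol | the east ledge: Rhea]
5. Guide goes to the east ledge with Alma.  [the west ledge: Dara, Sol | the east ledge: Alma, Rhea]
6. Guide goes back to the west ledge alone.  [the west ledge: Dara, Sol | the east ledge: Alma, Rhea]
7. Guide goes to the east ledge with Sol.  [the west ledge: Dara | the east ledge: Alma, Rhea, Sol]
8. Guide goes back to the west ledge alone.  [the west ledge: Dara | the east ledge: Alma, Rhea, Sol]
9. Guide goes to the east ledge with Dara.  [the west ledge: — | the east ledge: Alma, Dara, Rhea, Sol]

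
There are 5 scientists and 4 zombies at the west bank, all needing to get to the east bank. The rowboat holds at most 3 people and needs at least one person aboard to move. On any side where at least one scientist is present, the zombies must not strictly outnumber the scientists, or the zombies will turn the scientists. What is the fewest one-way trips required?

Counting alone: each trip to the east bank takes at most 3 across and each return brings at least 1 back, so after t trips out (and t−1 returns) at most 3t − (t−1) of the 9 are across; that first reaches 9 at t = 4, so at least 7 crossings are needed.
The plan below uses exactly 7 crossings, so it is optimal:
1. 3 zombies → the east bank.  (the west bank: 5S 1Z; the east bank: 0S 3Z)
2. 1 zombie ← the west bank.  (the west bank: 5S 2Z; the east bank: 0S 2Z)
3. 3 scientists → the east bank.  (the west bank: 2S 2Z; the east bank: 3S 2Z)
4. 1 scientist ← the west bank.  (the west bank: 3S 2Z; the east bank: 2S 2Z)
5. 2 scientists and 1 zombie → the east bank.  (the west bank: 1S 1Z; the east bank: 4S 3Z)
6. 1 scientist ← the west bank.  (the west bank: 2S 1Z; the east bank: 3S 3Z)
7. 2 scientists and 1 zombie → the east bank.  (the west bank: 0S 0Z; the east bank: 5S 4Z)

7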